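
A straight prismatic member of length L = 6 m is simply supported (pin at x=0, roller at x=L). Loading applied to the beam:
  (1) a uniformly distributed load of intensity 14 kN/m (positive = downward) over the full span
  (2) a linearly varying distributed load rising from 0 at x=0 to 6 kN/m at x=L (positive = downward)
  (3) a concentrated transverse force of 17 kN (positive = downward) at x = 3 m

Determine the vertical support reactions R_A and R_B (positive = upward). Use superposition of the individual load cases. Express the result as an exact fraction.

Load 1 — uniform load w=14 kN/m over full span:
  R_A = wL/2 = 14·6/2 = 42 kN
  R_B = wL/2 = 14·6/2 = 42 kN
Load 2 — triangular load w₀=6 kN/m (0→w₀ over full span):
  R_A = w₀L/6 = 6·6/6 = 6 kN
  R_B = w₀L/3 = 6·6/3 = 12 kN
Load 3 — point force P=17 kN at a=3 m (b=L-a=3):
  R_A = Pb/L = 17·3/6 = 17/2 kN
  R_B = Pa/L = 17·3/6 = 17/2 kN
Superposition: R_A = 113/2 kN, R_B = 125/2 kN

R_A = 113/2 kN, R_B = 125/2 kN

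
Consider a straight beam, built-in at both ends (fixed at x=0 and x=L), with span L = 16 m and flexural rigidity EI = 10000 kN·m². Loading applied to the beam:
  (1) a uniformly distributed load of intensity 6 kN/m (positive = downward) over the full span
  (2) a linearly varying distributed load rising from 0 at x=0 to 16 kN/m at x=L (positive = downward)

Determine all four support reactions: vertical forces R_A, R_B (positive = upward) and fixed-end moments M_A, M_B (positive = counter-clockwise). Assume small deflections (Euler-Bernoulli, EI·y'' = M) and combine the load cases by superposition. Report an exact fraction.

R_A = 432/5 kN, M_A = 3968/15 kN·m, R_B = 688/5 kN, M_B = -1664/5 kN·m

Load 1 — uniform load w=6 kN/m over full span:
  R_A = wL/2 = 6·16/2 = 48 kN
  M_A = wL²/12 = 6·16²/12 = 128 kN·m
  R_B = wL/2 = 6·16/2 = 48 kN
  M_B = -wL²/12 = -6·16²/12 = -128 kN·m
Load 2 — triangular load w₀=16 kN/m (0→w₀ over full span):
  R_A = 3w₀L/20 = 3·16·16/20 = 192/5 kN
  M_A = w₀L²/30 = 16·16²/30 = 2048/15 kN·m
  R_B = 7w₀L/20 = 7·16·16/20 = 448/5 kN
  M_B = -w₀L²/20 = -16·16²/20 = -1024/5 kN·m
Superposition: R_A = 432/5 kN, M_A = 3968/15 kN·m, R_B = 688/5 kN, M_B = -1664/5 kN·m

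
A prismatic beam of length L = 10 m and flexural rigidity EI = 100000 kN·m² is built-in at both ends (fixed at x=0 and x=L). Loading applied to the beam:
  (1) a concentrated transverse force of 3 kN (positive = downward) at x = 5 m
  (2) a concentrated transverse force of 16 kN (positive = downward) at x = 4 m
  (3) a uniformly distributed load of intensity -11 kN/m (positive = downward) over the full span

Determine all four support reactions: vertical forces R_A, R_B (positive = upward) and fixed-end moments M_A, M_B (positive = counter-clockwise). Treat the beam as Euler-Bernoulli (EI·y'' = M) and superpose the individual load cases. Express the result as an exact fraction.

Load 1 — point force P=3 kN at a=5 m (b=L-a=5):
  R_A = Pb²(3a+b)/L³ = 3·5²·(3·5+5)/10³ = 3/2 kN
  M_A = Pab²/L² = 3·5·5²/10² = 15/4 kN·m
  R_B = Pa²(a+3b)/L³ = 3·5²·(5+3·5)/10³ = 3/2 kN
  M_B = -Pa²b/L² = -3·5²·5/10² = -15/4 kN·m
Load 2 — point force P=16 kN at a=4 m (b=L-a=6):
  R_A = Pb²(3a+b)/L³ = 16·6²·(3·4+6)/10³ = 1296/125 kN
  M_A = Pab²/L² = 16·4·6²/10² = 576/25 kN·m
  R_B = Pa²(a+3b)/L³ = 16·4²·(4+3·6)/10³ = 704/125 kN
  M_B = -Pa²b/L² = -16·4²·6/10² = -384/25 kN·m
Load 3 — uniform load w=-11 kN/m over full span:
  R_A = wL/2 = (-11)·10/2 = -55 kN
  M_A = wL²/12 = (-11)·10²/12 = -275/3 kN·m
  R_B = wL/2 = (-11)·10/2 = -55 kN
  M_B = -wL²/12 = -(-11)·10²/12 = 275/3 kN·m
Superposition: R_A = -10783/250 kN, M_A = -19463/300 kN·m, R_B = -11967/250 kN, M_B = 21767/300 kN·m

R_A = -10783/250 kN, M_A = -19463/300 kN·m, R_B = -11967/250 kN, M_B = 21767/300 kN·m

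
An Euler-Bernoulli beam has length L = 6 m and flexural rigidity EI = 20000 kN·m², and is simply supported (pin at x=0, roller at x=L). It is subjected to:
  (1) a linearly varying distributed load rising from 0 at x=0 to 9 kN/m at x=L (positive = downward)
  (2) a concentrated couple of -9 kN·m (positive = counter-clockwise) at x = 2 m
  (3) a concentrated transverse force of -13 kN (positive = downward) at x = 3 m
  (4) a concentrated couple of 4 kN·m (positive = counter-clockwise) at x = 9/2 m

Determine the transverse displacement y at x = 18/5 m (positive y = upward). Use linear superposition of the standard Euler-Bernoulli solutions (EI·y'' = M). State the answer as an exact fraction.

y(18/5) = -1121571/625000000 m

Load 1 — triangular load w₀=9 kN/m (0→w₀ over full span):
  y_1 = -w₀x(7L⁴-10L²x²+3x⁴)/(360LEI) = -9·(18/5)·(7·6⁴-10·6²·(18/5)²+3·(18/5)⁴)/(360·6·20000) = -35964/9765625 m
Load 2 — applied couple M₀=-9 kN·m at a=2 m (b=L-a=4):
  y_2 = (M₀x³/(6L)-M₀(x-a)²/2+C₁x)/EI  [x>a] with C₁=M₀(3b²-L²)/(6L)=-3 = ((-9)·(18/5)³/(6·6)-(-9)·((18/5)-2)²/2+(-3)·(18/5))/20000 = -171/312500 m
Load 3 — point force P=-13 kN at a=3 m (b=L-a=3):
  y_3 = -Pa(L-x)(2Lx-a²-x²)/(6LEI)  [x>a] = -(-13)·3·(6-(18/5))·(2·6·(18/5)-3²-(18/5)²)/(6·6·20000) = 6903/2500000 m
Load 4 — applied couple M₀=4 kN·m at a=9/2 m (b=L-a=3/2):
  y_4 = (M₀x³/(6L)+C₁x)/EI  [x≤a] with C₁=M₀(3b²-L²)/(6L)=-13/4 = (4·(18/5)³/(6·6)+(-13/4)·(18/5))/20000 = -1629/5000000 m
Superposition: y = Σ y_i = -1121571/625000000 m ≈ -0.001795 m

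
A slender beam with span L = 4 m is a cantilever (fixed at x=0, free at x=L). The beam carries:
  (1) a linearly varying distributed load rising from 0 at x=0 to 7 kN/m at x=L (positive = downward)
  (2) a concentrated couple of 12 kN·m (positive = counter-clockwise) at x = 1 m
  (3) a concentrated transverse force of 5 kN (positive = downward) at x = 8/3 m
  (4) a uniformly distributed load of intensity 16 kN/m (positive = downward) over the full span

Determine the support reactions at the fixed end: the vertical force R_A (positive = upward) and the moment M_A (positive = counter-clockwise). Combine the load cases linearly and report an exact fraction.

Load 1 — triangular load w₀=7 kN/m (0→w₀ over full span):
  R_A = w₀L/2 = 7·4/2 = 14 kN
  M_A = w₀L²/3 = 7·4²/3 = 112/3 kN·m
Load 2 — applied couple M₀=12 kN·m at a=1 m (b=L-a=3):
  R_A = 0 kN
  M_A = -M₀ = -12 kN·m
Load 3 — point force P=5 kN at a=8/3 m (b=L-a=4/3):
  R_A = P = 5 kN
  M_A = Pa = 5·(8/3) = 40/3 kN·m
Load 4 — uniform load w=16 kN/m over full span:
  R_A = wL = 16·4 = 64 kN
  M_A = wL²/2 = 16·4²/2 = 128 kN·m
Superposition: R_A = 83 kN, M_A = 500/3 kN·m

R_A = 83 kN, M_A = 500/3 kN·m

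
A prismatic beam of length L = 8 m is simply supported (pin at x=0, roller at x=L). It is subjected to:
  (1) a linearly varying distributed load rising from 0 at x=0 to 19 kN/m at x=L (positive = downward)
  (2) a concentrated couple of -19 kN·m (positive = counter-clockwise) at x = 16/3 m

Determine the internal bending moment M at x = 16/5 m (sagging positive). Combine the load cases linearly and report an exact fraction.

M(16/5) = 7562/125 kN·m

Load 1 — triangular load w₀=19 kN/m (0→w₀ over full span):
  M_1 = w₀Lx/6 - w₀x³/(6L) = 19·8·(16/5)/6 - 19·(16/5)³/(6·8) = 8512/125 kN·m
Load 2 — applied couple M₀=-19 kN·m at a=16/3 m (b=L-a=8/3):
  M_2 = M₀x/L  [x≤a] = (-19)·(16/5)/8 = -38/5 kN·m
Superposition: M = Σ M_i = 7562/125 kN·m ≈ 60.496000 kN·m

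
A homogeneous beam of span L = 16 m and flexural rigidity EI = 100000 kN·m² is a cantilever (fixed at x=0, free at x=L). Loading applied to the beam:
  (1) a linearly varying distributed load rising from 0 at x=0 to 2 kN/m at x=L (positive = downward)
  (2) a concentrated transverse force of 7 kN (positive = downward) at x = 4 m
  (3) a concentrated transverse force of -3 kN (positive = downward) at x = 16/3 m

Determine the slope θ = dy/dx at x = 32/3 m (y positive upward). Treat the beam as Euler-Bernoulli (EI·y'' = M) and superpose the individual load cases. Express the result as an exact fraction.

θ(32/3) = -30101/3037500 rad

Load 1 — triangular load w₀=2 kN/m (0→w₀ over full span):
  θ_1 = (w₀Lx²/4-w₀L²x/3-w₀x⁴/(24L))/EI = (2·16·(32/3)²/4-2·16²·(32/3)/3-2·(32/3)⁴/(24·16))/100000 = -7424/759375 rad
Load 2 — point force P=7 kN at a=4 m (b=L-a=12):
  θ_2 = -Pa²/(2EI)  [x>a] = -7·4²/(2·100000) = -7/12500 rad
Load 3 — point force P=-3 kN at a=16/3 m (b=L-a=32/3):
  θ_3 = -Pa²/(2EI)  [x>a] = -(-3)·(16/3)²/(2·100000) = 4/9375 rad
Superposition: θ = Σ θ_i = -30101/3037500 rad ≈ -0.009910 rad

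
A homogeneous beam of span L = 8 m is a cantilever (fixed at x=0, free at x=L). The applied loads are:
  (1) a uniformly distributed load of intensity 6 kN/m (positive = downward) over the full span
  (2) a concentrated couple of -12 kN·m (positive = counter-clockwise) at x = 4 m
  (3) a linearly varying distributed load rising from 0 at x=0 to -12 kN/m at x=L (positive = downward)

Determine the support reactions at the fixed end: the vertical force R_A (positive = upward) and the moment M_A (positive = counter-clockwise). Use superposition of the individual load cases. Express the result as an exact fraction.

R_A = 0 kN, M_A = -52 kN·m

Load 1 — uniform load w=6 kN/m over full span:
  R_A = wL = 6·8 = 48 kN
  M_A = wL²/2 = 6·8²/2 = 192 kN·m
Load 2 — applied couple M₀=-12 kN·m at a=4 m (b=L-a=4):
  R_A = 0 kN
  M_A = -M₀ = -(-12) = 12 kN·m
Load 3 — triangular load w₀=-12 kN/m (0→w₀ over full span):
  R_A = w₀L/2 = (-12)·8/2 = -48 kN
  M_A = w₀L²/3 = (-12)·8²/3 = -256 kN·m
Superposition: R_A = 0 kN, M_A = -52 kN·m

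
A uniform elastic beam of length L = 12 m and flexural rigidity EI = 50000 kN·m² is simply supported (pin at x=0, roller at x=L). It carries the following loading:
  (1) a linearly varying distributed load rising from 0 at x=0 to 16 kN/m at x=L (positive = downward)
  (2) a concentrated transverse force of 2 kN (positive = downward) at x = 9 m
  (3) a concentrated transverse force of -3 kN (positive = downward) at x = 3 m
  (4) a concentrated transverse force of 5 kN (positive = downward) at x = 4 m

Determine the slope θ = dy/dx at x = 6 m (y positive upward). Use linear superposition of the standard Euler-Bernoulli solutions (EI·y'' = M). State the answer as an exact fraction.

θ(6) = -12121/18000000 rad

Load 1 — triangular load w₀=16 kN/m (0→w₀ over full span):
  θ_1 = -w₀(7L⁴-30L²x²+15x⁴)/(360LEI) = -16·(7·12⁴-30·12²·6²+15·6⁴)/(360·12·50000) = -21/31250 rad
Load 2 — point force P=2 kN at a=9 m (b=L-a=3):
  θ_2 = -Pb(L²-b²-3x²)/(6LEI)  [x≤a] = -2·3·(12²-3²-3·6²)/(6·12·50000) = -9/200000 rad
Load 3 — point force P=-3 kN at a=3 m (b=L-a=9):
  θ_3 = -Pa(2L²-6Lx+3x²+a²)/(6LEI)  [x>a] = -(-3)·3·(2·12²-6·12·6+3·6²+3²)/(6·12·50000) = -27/400000 rad
Load 4 — point force P=5 kN at a=4 m (b=L-a=8):
  θ_4 = -Pa(2L²-6Lx+3x²+a²)/(6LEI)  [x>a] = -5·4·(2·12²-6·12·6+3·6²+4²)/(6·12·50000) = 1/9000 rad
Superposition: θ = Σ θ_i = -12121/18000000 rad ≈ -0.000673 rad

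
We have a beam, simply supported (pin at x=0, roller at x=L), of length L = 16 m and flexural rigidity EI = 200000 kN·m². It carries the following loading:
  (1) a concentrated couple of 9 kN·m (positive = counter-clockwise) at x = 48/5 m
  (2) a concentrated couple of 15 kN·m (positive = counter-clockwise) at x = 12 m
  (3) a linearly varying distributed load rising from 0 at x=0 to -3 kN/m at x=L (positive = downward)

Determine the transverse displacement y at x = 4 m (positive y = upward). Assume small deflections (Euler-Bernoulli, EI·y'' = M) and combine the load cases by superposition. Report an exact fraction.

Load 1 — applied couple M₀=9 kN·m at a=48/5 m (b=L-a=32/5):
  y_1 = (M₀x³/(6L)+C₁x)/EI  [x≤a] with C₁=M₀(3b²-L²)/(6L)=-312/25 = (9·4³/(6·16)+(-312/25)·4)/200000 = -549/2500000 m
Load 2 — applied couple M₀=15 kN·m at a=12 m (b=L-a=4):
  y_2 = (M₀x³/(6L)+C₁x)/EI  [x≤a] with C₁=M₀(3b²-L²)/(6L)=-65/2 = (15·4³/(6·16)+(-65/2)·4)/200000 = -3/5000 m
Load 3 — triangular load w₀=-3 kN/m (0→w₀ over full span):
  y_3 = -w₀x(7L⁴-10L²x²+3x⁴)/(360LEI) = -(-3)·4·(7·16⁴-10·16²·4²+3·4⁴)/(360·16·200000) = 109/25000 m
Superposition: y = Σ y_i = 8851/2500000 m ≈ 0.003540 m

y(4) = 8851/2500000 m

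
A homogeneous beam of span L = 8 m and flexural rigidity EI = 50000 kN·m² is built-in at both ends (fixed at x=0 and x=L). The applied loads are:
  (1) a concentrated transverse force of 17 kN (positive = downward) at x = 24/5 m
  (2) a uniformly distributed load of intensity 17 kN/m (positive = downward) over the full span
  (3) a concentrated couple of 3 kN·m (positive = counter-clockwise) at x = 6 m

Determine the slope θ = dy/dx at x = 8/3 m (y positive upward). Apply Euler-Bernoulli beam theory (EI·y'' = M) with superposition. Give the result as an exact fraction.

θ(8/3) = -691213/506250000 rad

Load 1 — point force P=17 kN at a=24/5 m (b=L-a=16/5):
  θ_1 = -Pb²x(2aL-(3a+b)x)/(2L³EI)  [x≤a] = -17·(16/5)²·(8/3)·(2·(24/5)·8-(3·(24/5)+(16/5))·(8/3))/(2·8³·50000) = -952/3515625 rad
Load 2 — uniform load w=17 kN/m over full span:
  θ_2 = -wx(L-x)(L-2x)/(12EI) = -17·(8/3)·(8-(8/3))·(8-2·(8/3))/(12·50000) = -272/253125 rad
Load 3 — applied couple M₀=3 kN·m at a=6 m (b=L-a=2):
  θ_3 = (R_Ax²/2 - M_Ax)/EI  [x≤a] with R_A=27/64, M_A=15/16 = ((27/64)·(8/3)²/2 - (15/16)·(8/3))/50000 = -1/50000 rad
Superposition: θ = Σ θ_i = -691213/506250000 rad ≈ -0.001365 rad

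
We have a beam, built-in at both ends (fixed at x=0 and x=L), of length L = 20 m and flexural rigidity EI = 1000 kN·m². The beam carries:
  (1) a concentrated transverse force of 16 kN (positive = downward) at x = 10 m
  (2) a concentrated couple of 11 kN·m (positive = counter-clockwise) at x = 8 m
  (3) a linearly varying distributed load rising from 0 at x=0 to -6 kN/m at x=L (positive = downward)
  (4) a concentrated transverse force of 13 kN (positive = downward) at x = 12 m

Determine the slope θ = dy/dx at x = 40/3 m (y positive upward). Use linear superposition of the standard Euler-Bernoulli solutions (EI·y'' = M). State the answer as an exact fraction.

θ(40/3) = 362/50625 rad

Load 1 — point force P=16 kN at a=10 m (b=L-a=10):
  θ_1 = Pa²(L-x)(2bL-(3b+a)(L-x))/(2L³EI)  [x>a] = 16·10²·(20-(40/3))·(2·10·20-(3·10+10)·(20-(40/3)))/(2·20³·1000) = 4/45 rad
Load 2 — applied couple M₀=11 kN·m at a=8 m (b=L-a=12):
  θ_2 = (R_Ax²/2 - M_Ax - M₀(x-a))/EI  [x>a] with R_A=99/125, M_A=33/25 = ((99/125)·(40/3)²/2 - (33/25)·(40/3) - 11·((40/3)-8))/1000 = -11/1875 rad
Load 3 — triangular load w₀=-6 kN/m (0→w₀ over full span):
  θ_3 = -w₀(2x(L-x)(L-2x)(x+2L)+x²(L-x)²)/(120LEI) = -(-6)·(2·(40/3)·(20-(40/3))·(20-2·(40/3))·((40/3)+2·20)+(40/3)²·(20-(40/3))²)/(120·20·1000) = -56/405 rad
Load 4 — point force P=13 kN at a=12 m (b=L-a=8):
  θ_4 = Pa²(L-x)(2bL-(3b+a)(L-x))/(2L³EI)  [x>a] = 13·12²·(20-(40/3))·(2·8·20-(3·8+12)·(20-(40/3)))/(2·20³·1000) = 39/625 rad
Superposition: θ = Σ θ_i = 362/50625 rad ≈ 0.007151 rad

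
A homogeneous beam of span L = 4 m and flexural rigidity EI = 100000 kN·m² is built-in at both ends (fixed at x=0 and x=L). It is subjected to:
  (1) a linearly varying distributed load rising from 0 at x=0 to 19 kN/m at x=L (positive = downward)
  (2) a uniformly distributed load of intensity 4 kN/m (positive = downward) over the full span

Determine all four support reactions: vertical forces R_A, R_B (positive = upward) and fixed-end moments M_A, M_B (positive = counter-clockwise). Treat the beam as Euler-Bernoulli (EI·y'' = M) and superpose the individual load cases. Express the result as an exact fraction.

Load 1 — triangular load w₀=19 kN/m (0→w₀ over full span):
  R_A = 3w₀L/20 = 3·19·4/20 = 57/5 kN
  M_A = w₀L²/30 = 19·4²/30 = 152/15 kN·m
  R_B = 7w₀L/20 = 7·19·4/20 = 133/5 kN
  M_B = -w₀L²/20 = -19·4²/20 = -76/5 kN·m
Load 2 — uniform load w=4 kN/m over full span:
  R_A = wL/2 = 4·4/2 = 8 kN
  M_A = wL²/12 = 4·4²/12 = 16/3 kN·m
  R_B = wL/2 = 4·4/2 = 8 kN
  M_B = -wL²/12 = -4·4²/12 = -16/3 kN·m
Superposition: R_A = 97/5 kN, M_A = 232/15 kN·m, R_B = 173/5 kN, M_B = -308/15 kN·m

R_A = 97/5 kN, M_A = 232/15 kN·m, R_B = 173/5 kN, M_B = -308/15 kN·m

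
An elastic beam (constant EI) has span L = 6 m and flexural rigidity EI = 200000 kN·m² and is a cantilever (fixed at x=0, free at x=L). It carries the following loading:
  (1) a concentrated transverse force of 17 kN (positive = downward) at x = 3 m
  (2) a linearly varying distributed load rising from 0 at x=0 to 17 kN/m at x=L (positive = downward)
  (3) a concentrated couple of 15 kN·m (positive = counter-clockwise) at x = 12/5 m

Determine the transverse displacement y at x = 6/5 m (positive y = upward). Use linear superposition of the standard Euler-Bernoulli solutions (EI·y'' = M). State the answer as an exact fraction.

y(6/5) = -1197459/1562500000 m

Load 1 — point force P=17 kN at a=3 m (b=L-a=3):
  y_1 = -Px²(3a-x)/(6EI)  [x≤a] = -17·(6/5)²·(3·3-(6/5))/(6·200000) = -1989/12500000 m
Load 2 — triangular load w₀=17 kN/m (0→w₀ over full span):
  y_2 = (w₀Lx³/12-w₀L²x²/6-w₀x⁵/(120L))/EI = (17·6·(6/5)³/12-17·6²·(6/5)²/6-17·(6/5)⁵/(120·6))/200000 = -1033209/1562500000 m
Load 3 — applied couple M₀=15 kN·m at a=12/5 m (b=L-a=18/5):
  y_3 = M₀x²/(2EI)  [x≤a] = 15·(6/5)²/(2·200000) = 27/500000 m
Superposition: y = Σ y_i = -1197459/1562500000 m ≈ -0.000766 m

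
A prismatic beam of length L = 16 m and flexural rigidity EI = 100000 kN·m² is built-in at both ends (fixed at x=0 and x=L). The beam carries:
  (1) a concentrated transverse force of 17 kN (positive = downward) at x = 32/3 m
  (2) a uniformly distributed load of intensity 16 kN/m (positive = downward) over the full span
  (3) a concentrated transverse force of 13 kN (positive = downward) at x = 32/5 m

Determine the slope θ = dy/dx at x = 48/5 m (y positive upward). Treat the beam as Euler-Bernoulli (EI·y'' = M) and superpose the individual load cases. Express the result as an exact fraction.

Load 1 — point force P=17 kN at a=32/3 m (b=L-a=16/3):
  θ_1 = -Pb²x(2aL-(3a+b)x)/(2L³EI)  [x≤a] = -17·(16/3)²·(48/5)·(2·(32/3)·16-(3·(32/3)+(16/3))·(48/5))/(2·16³·100000) = 68/703125 rad
Load 2 — uniform load w=16 kN/m over full span:
  θ_2 = -wx(L-x)(L-2x)/(12EI) = -16·(48/5)·(16-(48/5))·(16-2·(48/5))/(12·100000) = 1024/390625 rad
Load 3 — point force P=13 kN at a=32/5 m (b=L-a=48/5):
  θ_3 = Pa²(L-x)(2bL-(3b+a)(L-x))/(2L³EI)  [x>a] = 13·(32/5)²·(16-(48/5))·(2·(48/5)·16-(3·(48/5)+(32/5))·(16-(48/5)))/(2·16³·100000) = 3328/9765625 rad
Superposition: θ = Σ θ_i = 268852/87890625 rad ≈ 0.003059 rad

θ(48/5) = 268852/87890625 rad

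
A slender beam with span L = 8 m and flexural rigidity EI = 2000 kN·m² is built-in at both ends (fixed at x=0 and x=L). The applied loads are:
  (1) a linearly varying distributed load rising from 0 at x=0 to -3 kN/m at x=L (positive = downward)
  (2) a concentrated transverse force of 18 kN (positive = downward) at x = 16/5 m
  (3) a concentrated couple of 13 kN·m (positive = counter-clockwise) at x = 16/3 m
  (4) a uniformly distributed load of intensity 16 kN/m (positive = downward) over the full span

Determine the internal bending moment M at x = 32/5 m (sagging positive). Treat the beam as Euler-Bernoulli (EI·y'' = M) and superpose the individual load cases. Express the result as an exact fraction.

M(32/5) = -6764/625 kN·m

Load 1 — triangular load w₀=-3 kN/m (0→w₀ over full span):
  M_1 = 3w₀Lx/20 - w₀L²/30 - w₀x³/(6L) = 3·(-3)·8·(32/5)/20 - (-3)·8²/30 - (-3)·(32/5)³/(6·8) = -32/125 kN·m
Load 2 — point force P=18 kN at a=16/5 m (b=L-a=24/5):
  M_2 = Pa²(a+3b)(L-x)/L³ - Pa²b/L²  [x>a] = 18·(16/5)²·((16/5)+3·(24/5))·(8-(32/5))/8³ - 18·(16/5)²·(24/5)/8² = -2304/625 kN·m
Load 3 — applied couple M₀=13 kN·m at a=16/3 m (b=L-a=8/3):
  M_3 = R_Ax - M_A - M₀  [x>a] with R_A=13/6, M_A=13/3 = (13/6)·(32/5) - (13/3) - 13 = -52/15 kN·m
Load 4 — uniform load w=16 kN/m over full span:
  M_4 = wLx/2 - wL²/12 - wx²/2 = 16·8·(32/5)/2 - 16·8²/12 - 16·(32/5)²/2 = -256/75 kN·m
Superposition: M = Σ M_i = -6764/625 kN·m ≈ -10.822400 kN·m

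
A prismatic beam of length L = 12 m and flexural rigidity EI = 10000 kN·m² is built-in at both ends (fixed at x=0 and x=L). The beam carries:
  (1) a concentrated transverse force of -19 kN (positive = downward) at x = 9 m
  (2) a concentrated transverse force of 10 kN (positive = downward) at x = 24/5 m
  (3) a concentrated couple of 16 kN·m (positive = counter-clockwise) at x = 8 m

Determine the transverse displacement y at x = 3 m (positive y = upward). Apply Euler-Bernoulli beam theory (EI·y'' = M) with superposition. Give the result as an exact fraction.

Load 1 — point force P=-19 kN at a=9 m (b=L-a=3):
  y_1 = -Pb²x²(3aL-(3a+b)x)/(6L³EI)  [x≤a] = -(-19)·3²·3²·(3·9·12-(3·9+3)·3)/(6·12³·10000) = 2223/640000 m
Load 2 — point force P=10 kN at a=24/5 m (b=L-a=36/5):
  y_2 = -Pb²x²(3aL-(3a+b)x)/(6L³EI)  [x≤a] = -10·(36/5)²·3²·(3·(24/5)·12-(3·(24/5)+(36/5))·3)/(6·12³·10000) = -243/50000 m
Load 3 — applied couple M₀=16 kN·m at a=8 m (b=L-a=4):
  y_3 = (R_Ax³/6 - M_Ax²/2)/EI  [x≤a] with R_A=16/9, M_A=16/3 = ((16/9)·3³/6 - (16/3)·3²/2)/10000 = -1/625 m
Superposition: y = Σ y_i = -9557/3200000 m ≈ -0.002987 m

y(3) = -9557/3200000 m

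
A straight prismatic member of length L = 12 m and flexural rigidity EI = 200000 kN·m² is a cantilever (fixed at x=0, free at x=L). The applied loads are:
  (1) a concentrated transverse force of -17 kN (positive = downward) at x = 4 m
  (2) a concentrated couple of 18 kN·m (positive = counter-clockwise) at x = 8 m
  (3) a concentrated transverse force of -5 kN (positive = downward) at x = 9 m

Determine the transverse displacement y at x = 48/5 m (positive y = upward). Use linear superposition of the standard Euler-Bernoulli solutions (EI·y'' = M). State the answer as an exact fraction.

y(48/5) = 19603/1200000 m

Load 1 — point force P=-17 kN at a=4 m (b=L-a=8):
  y_1 = -Pa²(3x-a)/(6EI)  [x>a] = -(-17)·4²·(3·(48/5)-4)/(6·200000) = 527/93750 m
Load 2 — applied couple M₀=18 kN·m at a=8 m (b=L-a=4):
  y_2 = M₀a(2x-a)/(2EI)  [x>a] = 18·8·(2·(48/5)-8)/(2·200000) = 63/15625 m
Load 3 — point force P=-5 kN at a=9 m (b=L-a=3):
  y_3 = -Pa²(3x-a)/(6EI)  [x>a] = -(-5)·9²·(3·(48/5)-9)/(6·200000) = 2673/400000 m
Superposition: y = Σ y_i = 19603/1200000 m ≈ 0.016336 m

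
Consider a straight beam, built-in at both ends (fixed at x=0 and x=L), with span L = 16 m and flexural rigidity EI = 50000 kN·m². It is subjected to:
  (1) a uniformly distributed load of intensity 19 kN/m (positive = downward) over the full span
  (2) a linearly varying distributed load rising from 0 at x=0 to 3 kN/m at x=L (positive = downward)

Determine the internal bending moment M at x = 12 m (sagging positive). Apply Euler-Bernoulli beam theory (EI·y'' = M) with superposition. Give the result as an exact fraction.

Load 1 — uniform load w=19 kN/m over full span:
  M_1 = wLx/2 - wL²/12 - wx²/2 = 19·16·12/2 - 19·16²/12 - 19·12²/2 = 152/3 kN·m
Load 2 — triangular load w₀=3 kN/m (0→w₀ over full span):
  M_2 = 3w₀Lx/20 - w₀L²/30 - w₀x³/(6L) = 3·3·16·12/20 - 3·16²/30 - 3·12³/(6·16) = 34/5 kN·m
Superposition: M = Σ M_i = 862/15 kN·m ≈ 57.466667 kN·m

M(12) = 862/15 kN·m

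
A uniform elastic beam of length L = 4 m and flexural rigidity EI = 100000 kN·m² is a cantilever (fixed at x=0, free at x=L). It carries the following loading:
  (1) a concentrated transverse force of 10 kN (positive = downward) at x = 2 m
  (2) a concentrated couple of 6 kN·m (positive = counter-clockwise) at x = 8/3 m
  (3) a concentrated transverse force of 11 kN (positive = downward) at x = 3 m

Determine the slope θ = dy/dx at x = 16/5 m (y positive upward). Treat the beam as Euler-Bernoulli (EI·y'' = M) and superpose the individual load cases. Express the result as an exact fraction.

Load 1 — point force P=10 kN at a=2 m (b=L-a=2):
  θ_1 = -Pa²/(2EI)  [x>a] = -10·2²/(2·100000) = -1/5000 rad
Load 2 — applied couple M₀=6 kN·m at a=8/3 m (b=L-a=4/3):
  θ_2 = M₀a/EI  [x>a] = 6·(8/3)/100000 = 1/6250 rad
Load 3 — point force P=11 kN at a=3 m (b=L-a=1):
  θ_3 = -Pa²/(2EI)  [x>a] = -11·3²/(2·100000) = -99/200000 rad
Superposition: θ = Σ θ_i = -107/200000 rad ≈ -0.000535 rad

θ(16/5) = -107/200000 rad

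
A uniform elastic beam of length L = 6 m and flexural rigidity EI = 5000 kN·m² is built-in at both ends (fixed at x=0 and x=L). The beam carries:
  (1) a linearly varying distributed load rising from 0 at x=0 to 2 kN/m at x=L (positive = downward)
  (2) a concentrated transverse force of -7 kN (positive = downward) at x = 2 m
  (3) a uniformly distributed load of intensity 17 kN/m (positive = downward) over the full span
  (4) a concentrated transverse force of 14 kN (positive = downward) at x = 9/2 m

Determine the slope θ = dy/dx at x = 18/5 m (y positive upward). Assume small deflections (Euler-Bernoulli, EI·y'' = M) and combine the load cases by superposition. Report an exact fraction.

Load 1 — triangular load w₀=2 kN/m (0→w₀ over full span):
  θ_1 = -w₀(2x(L-x)(L-2x)(x+2L)+x²(L-x)²)/(120LEI) = -2·(2·(18/5)·(6-(18/5))·(6-2·(18/5))·((18/5)+2·6)+(18/5)²·(6-(18/5))²)/(120·6·5000) = 54/390625 rad
Load 2 — point force P=-7 kN at a=2 m (b=L-a=4):
  θ_2 = Pa²(L-x)(2bL-(3b+a)(L-x))/(2L³EI)  [x>a] = (-7)·2²·(6-(18/5))·(2·4·6-(3·4+2)·(6-(18/5)))/(2·6³·5000) = -7/15625 rad
Load 3 — uniform load w=17 kN/m over full span:
  θ_3 = -wx(L-x)(L-2x)/(12EI) = -17·(18/5)·(6-(18/5))·(6-2·(18/5))/(12·5000) = 459/156250 rad
Load 4 — point force P=14 kN at a=9/2 m (b=L-a=3/2):
  θ_4 = -Pb²x(2aL-(3a+b)x)/(2L³EI)  [x≤a] = -14·(3/2)²·(18/5)·(2·(9/2)·6-(3·(9/2)+(3/2))·(18/5))/(2·6³·5000) = 0 rad
Superposition: θ = Σ θ_i = 2053/781250 rad ≈ 0.002628 rad

θ(18/5) = 2053/781250 rad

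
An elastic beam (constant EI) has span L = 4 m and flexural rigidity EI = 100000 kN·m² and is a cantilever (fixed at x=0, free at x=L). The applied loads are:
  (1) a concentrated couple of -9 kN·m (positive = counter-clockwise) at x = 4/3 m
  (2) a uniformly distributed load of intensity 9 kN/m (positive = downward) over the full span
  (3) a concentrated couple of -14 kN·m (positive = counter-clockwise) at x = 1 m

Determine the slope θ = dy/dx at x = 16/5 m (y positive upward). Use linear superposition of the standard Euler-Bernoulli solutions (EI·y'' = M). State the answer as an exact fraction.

Load 1 — applied couple M₀=-9 kN·m at a=4/3 m (b=L-a=8/3):
  θ_1 = M₀a/EI  [x>a] = (-9)·(4/3)/100000 = -3/25000 rad
Load 2 — uniform load w=9 kN/m over full span:
  θ_2 = -wx(x²-3Lx+3L²)/(6EI) = -9·(16/5)·((16/5)²-3·4·(16/5)+3·4²)/(6·100000) = -372/390625 rad
Load 3 — applied couple M₀=-14 kN·m at a=1 m (b=L-a=3):
  θ_3 = M₀a/EI  [x>a] = (-14)·1/100000 = -7/50000 rad
Superposition: θ = Σ θ_i = -7577/6250000 rad ≈ -0.001212 rad

θ(16/5) = -7577/6250000 rad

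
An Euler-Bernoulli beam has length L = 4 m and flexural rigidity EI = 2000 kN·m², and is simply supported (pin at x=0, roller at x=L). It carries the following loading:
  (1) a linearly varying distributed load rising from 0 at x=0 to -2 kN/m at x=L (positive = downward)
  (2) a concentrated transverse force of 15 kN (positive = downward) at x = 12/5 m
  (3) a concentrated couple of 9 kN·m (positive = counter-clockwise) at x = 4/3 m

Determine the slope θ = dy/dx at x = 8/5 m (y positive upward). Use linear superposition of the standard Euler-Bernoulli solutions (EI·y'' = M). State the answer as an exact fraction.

Load 1 — triangular load w₀=-2 kN/m (0→w₀ over full span):
  θ_1 = -w₀(7L⁴-30L²x²+15x⁴)/(360LEI) = -(-2)·(7·4⁴-30·4²·(8/5)²+15·(8/5)⁴)/(360·4·2000) = 323/703125 rad
Load 2 — point force P=15 kN at a=12/5 m (b=L-a=8/5):
  θ_2 = -Pb(L²-b²-3x²)/(6LEI)  [x≤a] = -15·(8/5)·(4²-(8/5)²-3·(8/5)²)/(6·4·2000) = -9/3125 rad
Load 3 — applied couple M₀=9 kN·m at a=4/3 m (b=L-a=8/3):
  θ_3 = (M₀x²/(2L)-M₀(x-a)+C₁)/EI  [x>a] with C₁=M₀(3b²-L²)/(6L)=2 = (9·(8/5)²/(2·4)-9·((8/5)-(4/3))+2)/2000 = 31/25000 rad
Superposition: θ = Σ θ_i = -6641/5625000 rad ≈ -0.001181 rad

θ(8/5) = -6641/5625000 rad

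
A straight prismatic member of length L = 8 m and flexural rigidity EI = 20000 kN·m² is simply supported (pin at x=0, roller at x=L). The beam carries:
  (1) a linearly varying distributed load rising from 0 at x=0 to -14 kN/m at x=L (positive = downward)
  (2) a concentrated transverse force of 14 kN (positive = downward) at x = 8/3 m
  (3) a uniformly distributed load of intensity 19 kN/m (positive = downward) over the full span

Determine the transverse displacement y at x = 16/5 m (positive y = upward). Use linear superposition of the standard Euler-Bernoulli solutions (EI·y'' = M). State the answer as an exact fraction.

Load 1 — triangular load w₀=-14 kN/m (0→w₀ over full span):
  y_1 = -w₀x(7L⁴-10L²x²+3x⁴)/(360LEI) = -(-14)·(16/5)·(7·8⁴-10·8²·(16/5)²+3·(16/5)⁴)/(360·8·20000) = 511168/29296875 m
Load 2 — point force P=14 kN at a=8/3 m (b=L-a=16/3):
  y_2 = -Pa(L-x)(2Lx-a²-x²)/(6LEI)  [x>a] = -14·(8/3)·(8-(16/5))·(2·8·(16/5)-(8/3)²-(16/5)²)/(6·8·20000) = -13328/2109375 m
Load 3 — uniform load w=19 kN/m over full span:
  y_3 = -wx(L³-2Lx²+x³)/(24EI) = -19·(16/5)·(8³-2·8·(16/5)²+(16/5)³)/(24·20000) = -18848/390625 m
Superposition: y = Σ y_i = -9787888/263671875 m ≈ -0.037121 m

y(16/5) = -9787888/263671875 m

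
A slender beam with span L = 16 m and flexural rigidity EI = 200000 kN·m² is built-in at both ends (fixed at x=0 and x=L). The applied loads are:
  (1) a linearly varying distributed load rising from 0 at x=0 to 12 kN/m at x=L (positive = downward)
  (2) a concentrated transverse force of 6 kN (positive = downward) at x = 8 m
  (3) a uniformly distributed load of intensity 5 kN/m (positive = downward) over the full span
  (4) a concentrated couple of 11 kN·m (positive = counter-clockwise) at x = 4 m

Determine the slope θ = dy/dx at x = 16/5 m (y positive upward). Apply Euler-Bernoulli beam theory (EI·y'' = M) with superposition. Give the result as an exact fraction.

θ(16/5) = -28111/15625000 rad

Load 1 — triangular load w₀=12 kN/m (0→w₀ over full span):
  θ_1 = -w₀(2x(L-x)(L-2x)(x+2L)+x²(L-x)²)/(120LEI) = -12·(2·(16/5)·(16-(16/5))·(16-2·(16/5))·((16/5)+2·16)+(16/5)²·(16-(16/5))²)/(120·16·200000) = -1792/1953125 rad
Load 2 — point force P=6 kN at a=8 m (b=L-a=8):
  θ_2 = -Pb²x(2aL-(3a+b)x)/(2L³EI)  [x≤a] = -6·8²·(16/5)·(2·8·16-(3·8+8)·(16/5))/(2·16³·200000) = -9/78125 rad
Load 3 — uniform load w=5 kN/m over full span:
  θ_3 = -wx(L-x)(L-2x)/(12EI) = -5·(16/5)·(16-(16/5))·(16-2·(16/5))/(12·200000) = -64/78125 rad
Load 4 — applied couple M₀=11 kN·m at a=4 m (b=L-a=12):
  θ_4 = (R_Ax²/2 - M_Ax)/EI  [x≤a] with R_A=99/128, M_A=-33/16 = ((99/128)·(16/5)²/2 - (-33/16)·(16/5))/200000 = 33/625000 rad
Superposition: θ = Σ θ_i = -28111/15625000 rad ≈ -0.001799 rad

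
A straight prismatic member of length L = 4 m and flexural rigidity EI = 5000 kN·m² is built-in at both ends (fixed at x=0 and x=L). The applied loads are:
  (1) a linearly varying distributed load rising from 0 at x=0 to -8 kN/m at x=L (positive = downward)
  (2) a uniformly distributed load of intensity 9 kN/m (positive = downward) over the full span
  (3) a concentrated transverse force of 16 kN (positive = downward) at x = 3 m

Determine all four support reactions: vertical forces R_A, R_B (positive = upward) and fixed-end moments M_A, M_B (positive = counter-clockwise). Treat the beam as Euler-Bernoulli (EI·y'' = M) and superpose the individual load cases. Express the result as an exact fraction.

Load 1 — triangular load w₀=-8 kN/m (0→w₀ over full span):
  R_A = 3w₀L/20 = 3·(-8)·4/20 = -24/5 kN
  M_A = w₀L²/30 = (-8)·4²/30 = -64/15 kN·m
  R_B = 7w₀L/20 = 7·(-8)·4/20 = -56/5 kN
  M_B = -w₀L²/20 = -(-8)·4²/20 = 32/5 kN·m
Load 2 — uniform load w=9 kN/m over full span:
  R_A = wL/2 = 9·4/2 = 18 kN
  M_A = wL²/12 = 9·4²/12 = 12 kN·m
  R_B = wL/2 = 9·4/2 = 18 kN
  M_B = -wL²/12 = -9·4²/12 = -12 kN·m
Load 3 — point force P=16 kN at a=3 m (b=L-a=1):
  R_A = Pb²(3a+b)/L³ = 16·1²·(3·3+1)/4³ = 5/2 kN
  M_A = Pab²/L² = 16·3·1²/4² = 3 kN·m
  R_B = Pa²(a+3b)/L³ = 16·3²·(3+3·1)/4³ = 27/2 kN
  M_B = -Pa²b/L² = -16·3²·1/4² = -9 kN·m
Superposition: R_A = 157/10 kN, M_A = 161/15 kN·m, R_B = 203/10 kN, M_B = -73/5 kN·m

R_A = 157/10 kN, M_A = 161/15 kN·m, R_B = 203/10 kN, M_B = -73/5 kN·m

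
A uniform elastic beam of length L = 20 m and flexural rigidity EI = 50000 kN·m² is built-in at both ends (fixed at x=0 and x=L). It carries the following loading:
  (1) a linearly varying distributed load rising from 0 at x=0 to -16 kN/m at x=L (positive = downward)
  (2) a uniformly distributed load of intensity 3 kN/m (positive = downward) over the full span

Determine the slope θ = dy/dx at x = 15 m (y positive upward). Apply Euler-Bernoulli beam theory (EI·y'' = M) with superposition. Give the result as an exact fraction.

θ(15) = -13/2000 rad

Load 1 — triangular load w₀=-16 kN/m (0→w₀ over full span):
  θ_1 = -w₀(2x(L-x)(L-2x)(x+2L)+x²(L-x)²)/(120LEI) = -(-16)·(2·15·(20-15)·(20-2·15)·(15+2·20)+15²·(20-15)²)/(120·20·50000) = -41/4000 rad
Load 2 — uniform load w=3 kN/m over full span:
  θ_2 = -wx(L-x)(L-2x)/(12EI) = -3·15·(20-15)·(20-2·15)/(12·50000) = 3/800 rad
Superposition: θ = Σ θ_i = -13/2000 rad ≈ -0.006500 rad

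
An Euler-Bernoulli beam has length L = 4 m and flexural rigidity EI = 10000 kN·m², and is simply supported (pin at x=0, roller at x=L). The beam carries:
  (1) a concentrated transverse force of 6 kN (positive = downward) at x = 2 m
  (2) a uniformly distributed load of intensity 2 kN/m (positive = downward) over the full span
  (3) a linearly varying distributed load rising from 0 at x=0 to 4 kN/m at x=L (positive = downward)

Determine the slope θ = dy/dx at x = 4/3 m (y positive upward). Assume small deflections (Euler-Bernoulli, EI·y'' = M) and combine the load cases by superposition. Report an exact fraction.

θ(4/3) = -5249/6075000 rad

Load 1 — point force P=6 kN at a=2 m (b=L-a=2):
  θ_1 = -Pb(L²-b²-3x²)/(6LEI)  [x≤a] = -6·2·(4²-2²-3·(4/3)²)/(6·4·10000) = -1/3000 rad
Load 2 — uniform load w=2 kN/m over full span:
  θ_2 = -w(L³-6Lx²+4x³)/(24EI) = -2·(4³-6·4·(4/3)²+4·(4/3)³)/(24·10000) = -13/50625 rad
Load 3 — triangular load w₀=4 kN/m (0→w₀ over full span):
  θ_3 = -w₀(7L⁴-30L²x²+15x⁴)/(360LEI) = -4·(7·4⁴-30·4²·(4/3)²+15·(4/3)⁴)/(360·4·10000) = -208/759375 rad
Superposition: θ = Σ θ_i = -5249/6075000 rad ≈ -0.000864 rad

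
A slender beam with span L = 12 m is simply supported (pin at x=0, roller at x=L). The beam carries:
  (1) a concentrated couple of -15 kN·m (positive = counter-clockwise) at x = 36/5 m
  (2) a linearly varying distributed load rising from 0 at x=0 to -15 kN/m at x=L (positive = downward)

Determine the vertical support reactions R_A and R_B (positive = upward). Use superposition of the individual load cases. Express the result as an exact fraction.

R_A = -125/4 kN, R_B = -235/4 kN

Load 1 — applied couple M₀=-15 kN·m at a=36/5 m (b=L-a=24/5):
  R_A = M₀/L = (-15)/12 = -5/4 kN
  R_B = -M₀/L = -(-15)/12 = 5/4 kN
Load 2 — triangular load w₀=-15 kN/m (0→w₀ over full span):
  R_A = w₀L/6 = (-15)·12/6 = -30 kN
  R_B = w₀L/3 = (-15)·12/3 = -60 kN
Superposition: R_A = -125/4 kN, R_B = -235/4 kN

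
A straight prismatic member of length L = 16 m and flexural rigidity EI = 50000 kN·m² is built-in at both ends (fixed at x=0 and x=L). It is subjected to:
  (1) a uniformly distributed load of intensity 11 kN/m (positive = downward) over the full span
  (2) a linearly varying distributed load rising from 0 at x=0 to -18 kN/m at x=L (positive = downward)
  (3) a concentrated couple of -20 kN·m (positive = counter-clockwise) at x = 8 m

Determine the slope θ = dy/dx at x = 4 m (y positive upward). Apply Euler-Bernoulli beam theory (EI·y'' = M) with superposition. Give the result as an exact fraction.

θ(4) = -331/250000 rad

Load 1 — uniform load w=11 kN/m over full span:
  θ_1 = -wx(L-x)(L-2x)/(12EI) = -11·4·(16-4)·(16-2·4)/(12·50000) = -22/3125 rad
Load 2 — triangular load w₀=-18 kN/m (0→w₀ over full span):
  θ_2 = -w₀(2x(L-x)(L-2x)(x+2L)+x²(L-x)²)/(120LEI) = -(-18)·(2·4·(16-4)·(16-2·4)·(4+2·16)+4²·(16-4)²)/(120·16·50000) = 351/62500 rad
Load 3 — applied couple M₀=-20 kN·m at a=8 m (b=L-a=8):
  θ_3 = (R_Ax²/2 - M_Ax)/EI  [x≤a] with R_A=-15/8, M_A=-5 = ((-15/8)·4²/2 - (-5)·4)/50000 = 1/10000 rad
Superposition: θ = Σ θ_i = -331/250000 rad ≈ -0.001324 rad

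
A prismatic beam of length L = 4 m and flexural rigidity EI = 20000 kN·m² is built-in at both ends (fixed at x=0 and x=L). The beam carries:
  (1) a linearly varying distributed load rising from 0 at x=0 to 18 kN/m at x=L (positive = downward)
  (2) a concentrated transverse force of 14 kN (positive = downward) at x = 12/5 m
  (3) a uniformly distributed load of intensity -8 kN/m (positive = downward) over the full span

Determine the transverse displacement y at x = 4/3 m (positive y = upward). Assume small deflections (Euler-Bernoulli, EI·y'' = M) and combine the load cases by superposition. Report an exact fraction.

y(4/3) = -2888/18984375 m

Load 1 — triangular load w₀=18 kN/m (0→w₀ over full span):
  y_1 = -w₀x²(L-x)²(x+2L)/(120LEI) = -18·(4/3)²·(4-(4/3))²·((4/3)+2·4)/(120·4·20000) = -56/253125 m
Load 2 — point force P=14 kN at a=12/5 m (b=L-a=8/5):
  y_2 = -Pb²x²(3aL-(3a+b)x)/(6L³EI)  [x≤a] = -14·(8/5)²·(4/3)²·(3·(12/5)·4-(3·(12/5)+(8/5))·(4/3))/(6·4³·20000) = -896/6328125 m
Load 3 — uniform load w=-8 kN/m over full span:
  y_3 = -wx²(L-x)²/(24EI) = -(-8)·(4/3)²·(4-(4/3))²/(24·20000) = 32/151875 m
Superposition: y = Σ y_i = -2888/18984375 m ≈ -0.000152 m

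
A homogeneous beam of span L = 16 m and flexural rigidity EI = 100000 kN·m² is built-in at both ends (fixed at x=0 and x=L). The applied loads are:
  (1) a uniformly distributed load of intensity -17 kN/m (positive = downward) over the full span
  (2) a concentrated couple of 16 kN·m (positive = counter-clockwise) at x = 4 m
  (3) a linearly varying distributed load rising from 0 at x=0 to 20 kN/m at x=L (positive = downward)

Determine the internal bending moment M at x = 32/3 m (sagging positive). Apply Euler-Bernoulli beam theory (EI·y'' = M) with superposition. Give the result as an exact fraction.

Load 1 — uniform load w=-17 kN/m over full span:
  M_1 = wLx/2 - wL²/12 - wx²/2 = (-17)·16·(32/3)/2 - (-17)·16²/12 - (-17)·(32/3)²/2 = -1088/9 kN·m
Load 2 — applied couple M₀=16 kN·m at a=4 m (b=L-a=12):
  M_2 = R_Ax - M_A - M₀  [x>a] with R_A=9/8, M_A=-3 = (9/8)·(32/3) - (-3) - 16 = -1 kN·m
Load 3 — triangular load w₀=20 kN/m (0→w₀ over full span):
  M_3 = 3w₀Lx/20 - w₀L²/30 - w₀x³/(6L) = 3·20·16·(32/3)/20 - 20·16²/30 - 20·(32/3)³/(6·16) = 7168/81 kN·m
Superposition: M = Σ M_i = -2705/81 kN·m ≈ -33.395062 kN·m

M(32/3) = -2705/81 kN·m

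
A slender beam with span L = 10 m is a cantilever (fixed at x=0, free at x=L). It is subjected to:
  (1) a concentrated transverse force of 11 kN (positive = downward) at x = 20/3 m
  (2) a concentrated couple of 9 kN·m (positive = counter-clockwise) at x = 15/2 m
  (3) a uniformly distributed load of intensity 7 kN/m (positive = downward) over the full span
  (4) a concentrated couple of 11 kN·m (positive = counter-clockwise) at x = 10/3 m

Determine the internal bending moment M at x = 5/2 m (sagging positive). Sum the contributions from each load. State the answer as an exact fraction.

M(5/2) = -5345/24 kN·m

Load 1 — point force P=11 kN at a=20/3 m (b=L-a=10/3):
  M_1 = -P(a-x)  [x≤a] = -11·((20/3)-(5/2)) = -275/6 kN·m
Load 2 — applied couple M₀=9 kN·m at a=15/2 m (b=L-a=5/2):
  M_2 = M₀  [x≤a] = 9 = 9 kN·m
Load 3 — uniform load w=7 kN/m over full span:
  M_3 = -w(L-x)²/2 = -7·(10-(5/2))²/2 = -1575/8 kN·m
Load 4 — applied couple M₀=11 kN·m at a=10/3 m (b=L-a=20/3):
  M_4 = M₀  [x≤a] = 11 = 11 kN·m
Superposition: M = Σ M_i = -5345/24 kN·m ≈ -222.708333 kN·m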